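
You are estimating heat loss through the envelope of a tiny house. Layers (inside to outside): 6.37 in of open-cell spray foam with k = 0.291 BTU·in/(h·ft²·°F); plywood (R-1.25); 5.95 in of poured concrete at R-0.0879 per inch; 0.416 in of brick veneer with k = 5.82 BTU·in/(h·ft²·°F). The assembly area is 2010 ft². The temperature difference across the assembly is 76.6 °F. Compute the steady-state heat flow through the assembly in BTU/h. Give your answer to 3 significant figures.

6.37/0.291 = 21.89
5.95 × 0.0879 = 0.523
0.416/5.82 = 0.07148
R_total = 21.89 + 1.25 + 0.523 + 0.07148 = 23.73 ft²·°F·h/BTU
Q = A·ΔT/R = 2010 × 76.6 / 23.73 = 6487 BTU/h

6490 BTU/h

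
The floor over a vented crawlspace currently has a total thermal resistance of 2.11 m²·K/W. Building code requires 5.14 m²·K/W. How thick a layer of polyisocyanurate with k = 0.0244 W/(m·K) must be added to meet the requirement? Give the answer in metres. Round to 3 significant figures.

ΔR = 5.14 − 2.11 = 3.03 m²·K/W
L = ΔR × k = 3.03 × 0.0244 = 0.07393 m

0.0739 m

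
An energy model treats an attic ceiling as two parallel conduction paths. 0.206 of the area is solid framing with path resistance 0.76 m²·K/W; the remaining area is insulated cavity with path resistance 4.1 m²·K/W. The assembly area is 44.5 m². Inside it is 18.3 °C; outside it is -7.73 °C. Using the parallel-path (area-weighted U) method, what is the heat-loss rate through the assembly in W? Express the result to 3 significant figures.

U_eff = 0.794/4.1 + 0.206/0.76 = 0.1937 + 0.2711 = 0.4647
R_eff = 1/U_eff = 2.152 m²·K/W
Q = 44.5 × (18.3 − (-7.73)) / 2.152 = 538.3 W

538 W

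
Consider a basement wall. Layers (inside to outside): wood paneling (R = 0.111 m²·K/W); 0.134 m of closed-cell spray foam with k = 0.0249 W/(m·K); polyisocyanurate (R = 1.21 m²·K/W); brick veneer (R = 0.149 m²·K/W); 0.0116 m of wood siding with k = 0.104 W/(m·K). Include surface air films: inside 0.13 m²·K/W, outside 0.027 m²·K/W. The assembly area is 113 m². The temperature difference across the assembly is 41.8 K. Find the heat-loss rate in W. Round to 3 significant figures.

0.134/0.0249 = 5.382
0.0116/0.104 = 0.1115
R_total = 0.13 + 0.111 + 5.382 + 1.21 + 0.149 + 0.1115 + 0.027 = 7.12 m²·K/W
Q = A·ΔT/R = 113 × 41.8 / 7.12 = 663.4 W

663 W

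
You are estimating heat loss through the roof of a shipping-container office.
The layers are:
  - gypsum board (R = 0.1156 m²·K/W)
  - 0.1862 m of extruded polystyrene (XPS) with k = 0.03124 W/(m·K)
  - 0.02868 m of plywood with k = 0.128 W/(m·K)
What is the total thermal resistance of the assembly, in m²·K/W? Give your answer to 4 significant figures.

6.300 m²·K/W

0.1862/0.03124 = 5.9603
0.02868/0.128 = 0.22406
R_total = 0.1156 + 5.9603 + 0.22406 = 6.3 m²·K/W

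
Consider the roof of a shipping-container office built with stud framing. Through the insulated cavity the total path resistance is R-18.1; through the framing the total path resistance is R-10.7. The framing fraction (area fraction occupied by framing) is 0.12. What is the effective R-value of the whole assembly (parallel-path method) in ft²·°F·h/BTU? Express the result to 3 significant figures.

U_eff = 0.88/18.1 + 0.12/10.7 = 0.04862 + 0.01121 = 0.05983
R_eff = 1/U_eff = 16.71 ft²·°F·h/BTU

16.7 ft²·°F·h/BTU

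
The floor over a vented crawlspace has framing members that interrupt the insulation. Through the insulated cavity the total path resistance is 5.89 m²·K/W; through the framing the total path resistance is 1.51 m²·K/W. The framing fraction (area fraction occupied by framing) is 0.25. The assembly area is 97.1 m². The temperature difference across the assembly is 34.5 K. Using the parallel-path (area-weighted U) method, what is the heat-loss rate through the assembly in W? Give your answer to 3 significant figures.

981 W

U_eff = 0.75/5.89 + 0.25/1.51 = 0.1273 + 0.1656 = 0.2929
R_eff = 1/U_eff = 3.414 m²·K/W
Q = 97.1 × 34.5 / 3.414 = 981.2 W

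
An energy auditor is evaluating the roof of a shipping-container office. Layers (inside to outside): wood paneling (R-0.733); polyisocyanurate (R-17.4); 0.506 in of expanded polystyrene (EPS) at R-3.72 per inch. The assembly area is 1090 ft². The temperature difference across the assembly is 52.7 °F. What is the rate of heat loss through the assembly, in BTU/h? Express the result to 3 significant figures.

2870 BTU/h

0.506 × 3.72 = 1.882
R_total = 0.733 + 17.4 + 1.882 = 20.02 ft²·°F·h/BTU
Q = A·ΔT/R = 1090 × 52.7 / 20.02 = 2870 BTU/h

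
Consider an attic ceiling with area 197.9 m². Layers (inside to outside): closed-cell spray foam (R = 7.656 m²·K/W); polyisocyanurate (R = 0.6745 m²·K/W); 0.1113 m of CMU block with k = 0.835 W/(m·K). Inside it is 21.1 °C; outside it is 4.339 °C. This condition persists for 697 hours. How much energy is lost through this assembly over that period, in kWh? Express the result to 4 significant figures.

273.2 kWh

0.1113/0.835 = 0.13329
R_total = 7.656 + 0.6745 + 0.13329 = 8.4638 m²·K/W
Q = 197.9 × (21.1 − 4.339) / 8.4638 = 391.9 W
E = 391.9 W × 697 h / 1000 = 273.16 kWh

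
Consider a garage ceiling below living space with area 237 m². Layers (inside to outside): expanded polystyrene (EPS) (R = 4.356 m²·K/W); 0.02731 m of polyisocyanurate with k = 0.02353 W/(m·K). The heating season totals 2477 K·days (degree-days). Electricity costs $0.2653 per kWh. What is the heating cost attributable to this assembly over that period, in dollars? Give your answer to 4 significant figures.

0.02731/0.02353 = 1.1606
R_total = 4.356 + 1.1606 = 5.5166 m²·K/W
E = A × HDD × 24 / R / 1000 = 237 × 2477 × 24 / 5.5166 / 1000 = 2553.9 kWh
Cost = 2553.9 × 0.2653 = $677.56

677.6 dollars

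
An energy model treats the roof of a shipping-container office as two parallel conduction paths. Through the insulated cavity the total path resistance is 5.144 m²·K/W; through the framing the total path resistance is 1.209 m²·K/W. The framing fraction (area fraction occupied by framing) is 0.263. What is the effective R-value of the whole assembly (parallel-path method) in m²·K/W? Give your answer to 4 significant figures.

U_eff = 0.737/5.144 + 0.263/1.209 = 0.14327 + 0.21754 = 0.36081
R_eff = 1/U_eff = 2.7716 m²·K/W

2.772 m²·K/W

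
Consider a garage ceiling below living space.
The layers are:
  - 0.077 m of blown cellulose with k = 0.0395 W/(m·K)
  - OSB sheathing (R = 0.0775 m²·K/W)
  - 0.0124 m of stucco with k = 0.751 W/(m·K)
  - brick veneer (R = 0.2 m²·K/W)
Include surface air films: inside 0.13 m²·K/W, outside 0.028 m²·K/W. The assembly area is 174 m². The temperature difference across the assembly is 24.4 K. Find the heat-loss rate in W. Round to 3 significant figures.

0.077/0.0395 = 1.949
0.0124/0.751 = 0.01651
R_total = 0.13 + 1.949 + 0.0775 + 0.01651 + 0.2 + 0.028 = 2.401 m²·K/W
Q = A·ΔT/R = 174 × 24.4 / 2.401 = 1768 W

1770 W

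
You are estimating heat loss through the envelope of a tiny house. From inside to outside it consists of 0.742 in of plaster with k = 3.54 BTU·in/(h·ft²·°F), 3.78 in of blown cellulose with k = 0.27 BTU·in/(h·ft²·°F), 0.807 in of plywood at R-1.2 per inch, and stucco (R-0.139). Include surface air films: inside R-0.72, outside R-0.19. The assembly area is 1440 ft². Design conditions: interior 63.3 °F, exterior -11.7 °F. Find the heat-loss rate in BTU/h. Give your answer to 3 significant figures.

6660 BTU/h

0.742/3.54 = 0.2096
3.78/0.27 = 14
0.807 × 1.2 = 0.9684
R_total = 0.72 + 0.2096 + 14 + 0.9684 + 0.139 + 0.19 = 16.23 ft²·°F·h/BTU
Q = A·ΔT/R = 1440 × (63.3 − (-11.7)) / 16.23 = 6656 BTU/h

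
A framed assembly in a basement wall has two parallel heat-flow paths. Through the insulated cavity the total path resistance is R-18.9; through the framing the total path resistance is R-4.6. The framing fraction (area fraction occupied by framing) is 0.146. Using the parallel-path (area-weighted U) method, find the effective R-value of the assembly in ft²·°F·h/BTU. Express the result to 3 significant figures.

13.0 ft²·°F·h/BTU

U_eff = 0.854/18.9 + 0.146/4.6 = 0.04519 + 0.03174 = 0.07692
R_eff = 1/U_eff = 13 ft²·°F·h/BTU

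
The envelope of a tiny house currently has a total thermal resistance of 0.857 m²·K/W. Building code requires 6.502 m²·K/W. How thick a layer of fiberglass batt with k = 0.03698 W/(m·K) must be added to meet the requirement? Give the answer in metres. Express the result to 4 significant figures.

ΔR = 6.502 − 0.857 = 5.645 m²·K/W
L = ΔR × k = 5.645 × 0.03698 = 0.20875 m

0.2088 m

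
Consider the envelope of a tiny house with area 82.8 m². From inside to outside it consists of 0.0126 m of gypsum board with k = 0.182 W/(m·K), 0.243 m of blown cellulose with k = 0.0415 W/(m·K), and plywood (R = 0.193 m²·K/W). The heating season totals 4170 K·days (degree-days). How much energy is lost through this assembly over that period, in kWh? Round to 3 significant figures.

1350 kWh

0.0126/0.182 = 0.06923
0.243/0.0415 = 5.855
R_total = 0.06923 + 5.855 + 0.193 = 6.118 m²·K/W
E = A × HDD × 24 / R / 1000 = 82.8 × 4170 × 24 / 6.118 / 1000 = 1355 kWh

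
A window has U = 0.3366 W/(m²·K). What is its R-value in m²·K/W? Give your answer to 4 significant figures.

2.971 m²·K/W

R = 1/U = 1/0.3366 = 2.9709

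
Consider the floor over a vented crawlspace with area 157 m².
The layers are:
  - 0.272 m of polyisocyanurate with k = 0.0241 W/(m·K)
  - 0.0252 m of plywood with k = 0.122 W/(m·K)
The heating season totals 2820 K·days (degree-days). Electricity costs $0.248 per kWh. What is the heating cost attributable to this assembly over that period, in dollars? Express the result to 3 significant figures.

229 dollars

0.272/0.0241 = 11.29
0.0252/0.122 = 0.2066
R_total = 11.29 + 0.2066 = 11.49 m²·K/W
E = A × HDD × 24 / R / 1000 = 157 × 2820 × 24 / 11.49 / 1000 = 924.6 kWh
Cost = 924.6 × 0.248 = $229.3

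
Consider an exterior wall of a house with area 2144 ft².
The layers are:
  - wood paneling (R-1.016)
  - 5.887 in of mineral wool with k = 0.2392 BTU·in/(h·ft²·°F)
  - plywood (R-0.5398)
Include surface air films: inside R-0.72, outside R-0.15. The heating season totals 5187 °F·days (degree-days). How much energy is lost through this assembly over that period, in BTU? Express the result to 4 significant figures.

5.887/0.2392 = 24.611
R_total = 0.72 + 1.016 + 24.611 + 0.5398 + 0.15 = 27.037 ft²·°F·h/BTU
E = A × HDD × 24 / R = 2144 × 5187 × 24 / 27.037 = 9871700 BTU

9872000 BTU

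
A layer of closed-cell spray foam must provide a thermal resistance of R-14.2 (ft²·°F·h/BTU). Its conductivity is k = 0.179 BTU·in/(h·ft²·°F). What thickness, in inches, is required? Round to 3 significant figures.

L = R × k = 14.2 × 0.179 = 2.542 in

2.54 in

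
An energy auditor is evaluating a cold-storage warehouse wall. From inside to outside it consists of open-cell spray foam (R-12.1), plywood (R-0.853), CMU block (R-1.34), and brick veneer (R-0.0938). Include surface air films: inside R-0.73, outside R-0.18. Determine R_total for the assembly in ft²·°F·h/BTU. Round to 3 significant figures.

R_total = 0.73 + 12.1 + 0.853 + 1.34 + 0.0938 + 0.18 = 15.3 ft²·°F·h/BTU

15.3 ft²·°F·h/BTU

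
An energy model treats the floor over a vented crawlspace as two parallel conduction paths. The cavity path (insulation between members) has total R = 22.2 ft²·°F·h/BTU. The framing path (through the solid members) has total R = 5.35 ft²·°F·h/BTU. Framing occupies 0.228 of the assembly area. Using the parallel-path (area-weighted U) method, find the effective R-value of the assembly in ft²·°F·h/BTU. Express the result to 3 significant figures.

12.9 ft²·°F·h/BTU

U_eff = 0.772/22.2 + 0.228/5.35 = 0.03477 + 0.04262 = 0.07739
R_eff = 1/U_eff = 12.92 ft²·°F·h/BTU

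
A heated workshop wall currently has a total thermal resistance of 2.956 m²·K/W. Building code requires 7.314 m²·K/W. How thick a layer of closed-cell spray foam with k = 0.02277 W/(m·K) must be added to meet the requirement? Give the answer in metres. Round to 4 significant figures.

ΔR = 7.314 − 2.956 = 4.358 m²·K/W
L = ΔR × k = 4.358 × 0.02277 = 0.099232 m

0.09923 m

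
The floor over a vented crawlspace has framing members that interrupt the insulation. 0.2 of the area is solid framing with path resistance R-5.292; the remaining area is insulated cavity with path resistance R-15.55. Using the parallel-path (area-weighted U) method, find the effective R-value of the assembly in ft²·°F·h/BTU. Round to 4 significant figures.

11.21 ft²·°F·h/BTU

U_eff = 0.8/15.55 + 0.2/5.292 = 0.051447 + 0.037793 = 0.08924
R_eff = 1/U_eff = 11.206 ft²·°F·h/BTU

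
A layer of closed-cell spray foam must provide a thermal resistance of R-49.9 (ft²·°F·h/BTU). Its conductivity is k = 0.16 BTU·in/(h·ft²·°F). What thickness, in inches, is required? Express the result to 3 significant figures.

7.98 in

L = R × k = 49.9 × 0.16 = 7.984 in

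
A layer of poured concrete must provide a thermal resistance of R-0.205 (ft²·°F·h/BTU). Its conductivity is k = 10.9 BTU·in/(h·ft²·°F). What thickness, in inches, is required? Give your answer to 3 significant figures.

2.23 in

L = R × k = 0.205 × 10.9 = 2.235 in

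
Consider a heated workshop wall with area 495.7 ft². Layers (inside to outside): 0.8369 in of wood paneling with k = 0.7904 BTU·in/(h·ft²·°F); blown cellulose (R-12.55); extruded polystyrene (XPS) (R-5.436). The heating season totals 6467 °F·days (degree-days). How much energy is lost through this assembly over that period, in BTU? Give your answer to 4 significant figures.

0.8369/0.7904 = 1.0588
R_total = 1.0588 + 12.55 + 5.436 = 19.045 ft²·°F·h/BTU
E = A × HDD × 24 / R = 495.7 × 6467 × 24 / 19.045 = 4039800 BTU

4040000 BTU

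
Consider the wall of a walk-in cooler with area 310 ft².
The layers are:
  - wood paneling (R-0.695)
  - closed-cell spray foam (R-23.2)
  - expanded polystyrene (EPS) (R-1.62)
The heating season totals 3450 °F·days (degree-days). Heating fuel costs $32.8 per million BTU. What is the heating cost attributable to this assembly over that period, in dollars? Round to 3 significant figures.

R_total = 0.695 + 23.2 + 1.62 = 25.52 ft²·°F·h/BTU
E = A × HDD × 24 / R = 310 × 3450 × 24 / 25.52 = 1006000 BTU
Cost = 1006000/10⁶ × 32.8 = $33

33.0 dollars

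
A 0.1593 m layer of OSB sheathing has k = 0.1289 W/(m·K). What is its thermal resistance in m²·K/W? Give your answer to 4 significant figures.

R = L/k = 0.1593/0.1289 = 1.2358 m²·K/W

1.236 m²·K/W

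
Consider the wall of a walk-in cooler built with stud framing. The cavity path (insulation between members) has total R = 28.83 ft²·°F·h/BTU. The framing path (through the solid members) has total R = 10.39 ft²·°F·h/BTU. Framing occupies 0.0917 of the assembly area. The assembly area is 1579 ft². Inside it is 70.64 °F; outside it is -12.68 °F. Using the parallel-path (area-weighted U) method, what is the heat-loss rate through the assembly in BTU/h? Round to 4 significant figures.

U_eff = 0.9083/28.83 + 0.0917/10.39 = 0.031505 + 0.0088258 = 0.040331
R_eff = 1/U_eff = 24.795 ft²·°F·h/BTU
Q = 1579 × (70.64 − (-12.68)) / 24.795 = 5306.1 BTU/h

5306 BTU/h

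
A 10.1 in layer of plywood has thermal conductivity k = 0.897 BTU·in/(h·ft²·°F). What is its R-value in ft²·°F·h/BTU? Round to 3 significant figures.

R = L/k = 10.1/0.897 = 11.26 ft²·°F·h/BTU

11.3 ft²·°F·h/BTU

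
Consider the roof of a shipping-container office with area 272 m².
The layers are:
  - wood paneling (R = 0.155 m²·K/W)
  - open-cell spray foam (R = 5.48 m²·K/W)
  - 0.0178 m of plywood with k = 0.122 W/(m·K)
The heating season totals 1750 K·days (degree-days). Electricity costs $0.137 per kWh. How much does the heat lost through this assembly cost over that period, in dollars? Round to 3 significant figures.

271 dollars

0.0178/0.122 = 0.1459
R_total = 0.155 + 5.48 + 0.1459 = 5.781 m²·K/W
E = A × HDD × 24 / R / 1000 = 272 × 1750 × 24 / 5.781 / 1000 = 1976 kWh
Cost = 1976 × 0.137 = $270.7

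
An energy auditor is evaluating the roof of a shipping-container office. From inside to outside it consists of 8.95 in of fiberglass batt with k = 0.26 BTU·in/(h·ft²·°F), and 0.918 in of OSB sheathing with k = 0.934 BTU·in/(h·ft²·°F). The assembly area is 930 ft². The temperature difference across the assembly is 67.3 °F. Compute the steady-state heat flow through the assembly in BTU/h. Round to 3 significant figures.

8.95/0.26 = 34.42
0.918/0.934 = 0.9829
R_total = 34.42 + 0.9829 = 35.41 ft²·°F·h/BTU
Q = A·ΔT/R = 930 × 67.3 / 35.41 = 1768 BTU/h

1770 BTU/h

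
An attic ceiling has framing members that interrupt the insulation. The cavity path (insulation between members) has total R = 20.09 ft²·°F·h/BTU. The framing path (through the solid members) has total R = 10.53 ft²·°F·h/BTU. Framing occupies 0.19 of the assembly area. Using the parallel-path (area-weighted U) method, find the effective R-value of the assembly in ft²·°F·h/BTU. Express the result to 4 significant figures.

U_eff = 0.81/20.09 + 0.19/10.53 = 0.040319 + 0.018044 = 0.058362
R_eff = 1/U_eff = 17.134 ft²·°F·h/BTU

17.13 ft²·°F·h/BTU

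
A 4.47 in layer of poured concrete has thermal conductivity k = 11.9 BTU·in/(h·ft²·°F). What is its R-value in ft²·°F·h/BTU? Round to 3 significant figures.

R = L/k = 4.47/11.9 = 0.3756 ft²·°F·h/BTU

0.376 ft²·°F·h/BTU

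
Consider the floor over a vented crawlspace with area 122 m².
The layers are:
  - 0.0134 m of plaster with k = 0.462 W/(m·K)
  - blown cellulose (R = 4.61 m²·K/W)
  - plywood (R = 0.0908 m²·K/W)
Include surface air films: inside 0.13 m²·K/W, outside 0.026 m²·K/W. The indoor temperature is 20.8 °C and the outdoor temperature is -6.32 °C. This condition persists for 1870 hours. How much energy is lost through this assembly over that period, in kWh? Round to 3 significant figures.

1270 kWh

0.0134/0.462 = 0.029
R_total = 0.13 + 0.029 + 4.61 + 0.0908 + 0.026 = 4.886 m²·K/W
Q = 122 × (20.8 − (-6.32)) / 4.886 = 677.2 W
E = 677.2 W × 1870 h / 1000 = 1266 kWh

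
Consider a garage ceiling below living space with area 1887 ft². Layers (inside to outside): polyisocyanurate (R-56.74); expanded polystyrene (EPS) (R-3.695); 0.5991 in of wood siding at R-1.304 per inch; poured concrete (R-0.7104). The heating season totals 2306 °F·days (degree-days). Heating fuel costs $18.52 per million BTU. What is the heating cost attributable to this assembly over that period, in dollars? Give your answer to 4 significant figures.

0.5991 × 1.304 = 0.78123
R_total = 56.74 + 3.695 + 0.78123 + 0.7104 = 61.927 ft²·°F·h/BTU
E = A × HDD × 24 / R = 1887 × 2306 × 24 / 61.927 = 1686400 BTU
Cost = 1686400/10⁶ × 18.52 = $31.232

31.23 dollars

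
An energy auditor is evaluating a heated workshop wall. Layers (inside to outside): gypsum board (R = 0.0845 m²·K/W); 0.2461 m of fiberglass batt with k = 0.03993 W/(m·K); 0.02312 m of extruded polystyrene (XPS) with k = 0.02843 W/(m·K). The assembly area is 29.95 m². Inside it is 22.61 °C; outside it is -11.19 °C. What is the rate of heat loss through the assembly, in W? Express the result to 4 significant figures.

143.4 W

0.2461/0.03993 = 6.1633
0.02312/0.02843 = 0.81323
R_total = 0.0845 + 6.1633 + 0.81323 = 7.061 m²·K/W
Q = A·ΔT/R = 29.95 × (22.61 − (-11.19)) / 7.061 = 143.37 W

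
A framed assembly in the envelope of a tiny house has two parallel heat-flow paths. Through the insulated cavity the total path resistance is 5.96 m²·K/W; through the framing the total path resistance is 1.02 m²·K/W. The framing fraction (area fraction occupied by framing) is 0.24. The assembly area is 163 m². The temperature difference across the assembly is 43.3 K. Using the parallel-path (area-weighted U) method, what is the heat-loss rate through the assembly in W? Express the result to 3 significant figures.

U_eff = 0.76/5.96 + 0.24/1.02 = 0.1275 + 0.2353 = 0.3628
R_eff = 1/U_eff = 2.756 m²·K/W
Q = 163 × 43.3 / 2.756 = 2561 W

2560 W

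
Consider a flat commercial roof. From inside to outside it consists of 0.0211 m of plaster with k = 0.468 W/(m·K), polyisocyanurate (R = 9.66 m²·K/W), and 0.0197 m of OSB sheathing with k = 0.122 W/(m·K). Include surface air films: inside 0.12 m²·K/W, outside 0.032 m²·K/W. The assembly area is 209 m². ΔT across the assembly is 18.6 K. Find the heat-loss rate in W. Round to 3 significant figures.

388 W

0.0211/0.468 = 0.04509
0.0197/0.122 = 0.1615
R_total = 0.12 + 0.04509 + 9.66 + 0.1615 + 0.032 = 10.02 m²·K/W
Q = A·ΔT/R = 209 × 18.6 / 10.02 = 388 W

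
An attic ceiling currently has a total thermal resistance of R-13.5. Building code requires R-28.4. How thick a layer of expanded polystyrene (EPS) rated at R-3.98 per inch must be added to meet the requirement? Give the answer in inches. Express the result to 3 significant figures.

3.74 in

ΔR = 28.4 − 13.5 = 14.9 ft²·°F·h/BTU
L = ΔR / (R/in) = 14.9/3.98 = 3.744 in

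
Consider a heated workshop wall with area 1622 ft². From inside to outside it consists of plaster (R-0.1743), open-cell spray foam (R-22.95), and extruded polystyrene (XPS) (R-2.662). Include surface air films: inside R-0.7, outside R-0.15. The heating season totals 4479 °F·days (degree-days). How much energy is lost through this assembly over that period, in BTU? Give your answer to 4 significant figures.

6546000 BTU

R_total = 0.7 + 0.1743 + 22.95 + 2.662 + 0.15 = 26.636 ft²·°F·h/BTU
E = A × HDD × 24 / R = 1622 × 4479 × 24 / 26.636 = 6545900 BTU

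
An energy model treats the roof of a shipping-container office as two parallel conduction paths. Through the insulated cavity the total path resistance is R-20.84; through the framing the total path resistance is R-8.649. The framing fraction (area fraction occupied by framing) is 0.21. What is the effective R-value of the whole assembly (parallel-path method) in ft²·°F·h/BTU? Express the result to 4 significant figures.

U_eff = 0.79/20.84 + 0.21/8.649 = 0.037908 + 0.02428 = 0.062188
R_eff = 1/U_eff = 16.08 ft²·°F·h/BTU

16.08 ft²·°F·h/BTU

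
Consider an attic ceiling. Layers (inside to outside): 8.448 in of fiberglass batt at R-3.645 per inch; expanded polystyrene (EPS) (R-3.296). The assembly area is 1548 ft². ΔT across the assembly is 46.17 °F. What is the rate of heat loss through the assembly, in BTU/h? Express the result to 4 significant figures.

8.448 × 3.645 = 30.793
R_total = 30.793 + 3.296 = 34.089 ft²·°F·h/BTU
Q = A·ΔT/R = 1548 × 46.17 / 34.089 = 2096.6 BTU/h

2097 BTU/h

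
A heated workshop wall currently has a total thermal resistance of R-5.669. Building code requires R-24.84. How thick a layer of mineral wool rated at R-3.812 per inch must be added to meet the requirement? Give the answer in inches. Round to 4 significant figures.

ΔR = 24.84 − 5.669 = 19.171 ft²·°F·h/BTU
L = ΔR / (R/in) = 19.171/3.812 = 5.0291 in

5.029 in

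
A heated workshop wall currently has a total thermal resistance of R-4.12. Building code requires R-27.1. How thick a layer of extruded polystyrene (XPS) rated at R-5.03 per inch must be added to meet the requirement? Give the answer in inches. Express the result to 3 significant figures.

ΔR = 27.1 − 4.12 = 22.98 ft²·°F·h/BTU
L = ΔR / (R/in) = 22.98/5.03 = 4.569 in

4.57 in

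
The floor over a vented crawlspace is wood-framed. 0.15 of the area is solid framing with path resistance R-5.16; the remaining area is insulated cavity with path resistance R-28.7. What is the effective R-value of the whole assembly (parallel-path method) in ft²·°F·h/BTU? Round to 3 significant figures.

U_eff = 0.85/28.7 + 0.15/5.16 = 0.02962 + 0.02907 = 0.05869
R_eff = 1/U_eff = 17.04 ft²·°F·h/BTU

17.0 ft²·°F·h/BTU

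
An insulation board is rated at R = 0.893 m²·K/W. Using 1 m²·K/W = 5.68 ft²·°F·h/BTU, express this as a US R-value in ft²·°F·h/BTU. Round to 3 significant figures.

5.07 ft²·°F·h/BTU

R_US = 0.893 × 5.68 = 5.072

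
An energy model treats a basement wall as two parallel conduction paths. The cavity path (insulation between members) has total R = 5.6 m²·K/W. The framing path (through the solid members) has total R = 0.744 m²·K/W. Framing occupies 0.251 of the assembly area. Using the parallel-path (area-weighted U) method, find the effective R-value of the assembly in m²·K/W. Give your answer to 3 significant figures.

U_eff = 0.749/5.6 + 0.251/0.744 = 0.1338 + 0.3374 = 0.4711
R_eff = 1/U_eff = 2.123 m²·K/W

2.12 m²·K/W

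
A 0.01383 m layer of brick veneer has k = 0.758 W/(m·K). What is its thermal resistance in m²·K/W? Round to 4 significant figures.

0.01825 m²·K/W

R = L/k = 0.01383/0.758 = 0.018245 m²·K/W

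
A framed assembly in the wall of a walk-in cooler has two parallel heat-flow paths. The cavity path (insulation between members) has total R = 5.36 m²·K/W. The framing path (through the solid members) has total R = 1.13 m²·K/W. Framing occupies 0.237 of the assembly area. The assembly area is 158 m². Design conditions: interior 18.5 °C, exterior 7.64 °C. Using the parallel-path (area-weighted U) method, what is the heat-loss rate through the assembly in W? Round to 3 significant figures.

604 W

U_eff = 0.763/5.36 + 0.237/1.13 = 0.1424 + 0.2097 = 0.3521
R_eff = 1/U_eff = 2.84 m²·K/W
Q = 158 × (18.5 − 7.64) / 2.84 = 604.1 W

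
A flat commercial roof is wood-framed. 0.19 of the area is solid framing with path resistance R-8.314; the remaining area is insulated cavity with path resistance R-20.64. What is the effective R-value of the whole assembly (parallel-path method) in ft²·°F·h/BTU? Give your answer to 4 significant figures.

U_eff = 0.81/20.64 + 0.19/8.314 = 0.039244 + 0.022853 = 0.062097
R_eff = 1/U_eff = 16.104 ft²·°F·h/BTU

16.10 ft²·°F·h/BTU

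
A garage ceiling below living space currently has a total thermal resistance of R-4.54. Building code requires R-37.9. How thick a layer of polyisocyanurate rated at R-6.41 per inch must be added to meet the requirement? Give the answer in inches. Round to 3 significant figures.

ΔR = 37.9 − 4.54 = 33.36 ft²·°F·h/BTU
L = ΔR / (R/in) = 33.36/6.41 = 5.204 in

5.20 in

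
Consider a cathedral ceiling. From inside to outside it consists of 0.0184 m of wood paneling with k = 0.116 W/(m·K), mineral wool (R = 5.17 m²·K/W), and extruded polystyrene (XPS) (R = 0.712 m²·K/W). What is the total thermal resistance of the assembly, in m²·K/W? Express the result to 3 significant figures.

0.0184/0.116 = 0.1586
R_total = 0.1586 + 5.17 + 0.712 = 6.041 m²·K/W

6.04 m²·K/W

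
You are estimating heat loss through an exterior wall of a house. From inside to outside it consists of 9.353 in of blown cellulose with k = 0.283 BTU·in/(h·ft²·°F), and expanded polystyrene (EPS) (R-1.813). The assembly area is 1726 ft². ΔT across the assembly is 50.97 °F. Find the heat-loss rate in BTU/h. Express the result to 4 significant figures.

9.353/0.283 = 33.049
R_total = 33.049 + 1.813 = 34.862 ft²·°F·h/BTU
Q = A·ΔT/R = 1726 × 50.97 / 34.862 = 2523.5 BTU/h

2523 BTU/h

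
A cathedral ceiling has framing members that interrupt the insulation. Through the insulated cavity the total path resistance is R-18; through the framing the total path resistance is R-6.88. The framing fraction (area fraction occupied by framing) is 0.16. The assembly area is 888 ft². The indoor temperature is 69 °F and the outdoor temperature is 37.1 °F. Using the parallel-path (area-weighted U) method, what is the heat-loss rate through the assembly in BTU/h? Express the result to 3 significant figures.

U_eff = 0.84/18 + 0.16/6.88 = 0.04667 + 0.02326 = 0.06992
R_eff = 1/U_eff = 14.3 ft²·°F·h/BTU
Q = 888 × (69 − 37.1) / 14.3 = 1981 BTU/h

1980 BTU/h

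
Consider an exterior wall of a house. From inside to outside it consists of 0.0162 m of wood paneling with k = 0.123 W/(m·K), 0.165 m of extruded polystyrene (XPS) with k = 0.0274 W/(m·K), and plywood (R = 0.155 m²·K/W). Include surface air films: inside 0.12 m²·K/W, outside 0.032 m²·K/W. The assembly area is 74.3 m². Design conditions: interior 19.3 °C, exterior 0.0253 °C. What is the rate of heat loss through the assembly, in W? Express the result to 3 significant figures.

0.0162/0.123 = 0.1317
0.165/0.0274 = 6.022
R_total = 0.12 + 0.1317 + 6.022 + 0.155 + 0.032 = 6.461 m²·K/W
Q = A·ΔT/R = 74.3 × (19.3 − 0.0253) / 6.461 = 221.7 W

222 W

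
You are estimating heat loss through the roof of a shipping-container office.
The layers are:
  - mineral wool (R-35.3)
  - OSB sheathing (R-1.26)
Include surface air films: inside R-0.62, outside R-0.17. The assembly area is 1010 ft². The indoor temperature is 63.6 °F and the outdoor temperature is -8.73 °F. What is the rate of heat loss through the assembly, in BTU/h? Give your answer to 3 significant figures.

1960 BTU/h

R_total = 0.62 + 35.3 + 1.26 + 0.17 = 37.35 ft²·°F·h/BTU
Q = A·ΔT/R = 1010 × (63.6 − (-8.73)) / 37.35 = 1956 BTU/h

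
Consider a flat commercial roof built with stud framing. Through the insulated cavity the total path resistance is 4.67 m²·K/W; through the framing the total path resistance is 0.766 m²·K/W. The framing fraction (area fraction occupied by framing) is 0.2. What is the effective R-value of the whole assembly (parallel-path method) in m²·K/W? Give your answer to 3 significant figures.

2.31 m²·K/W

U_eff = 0.8/4.67 + 0.2/0.766 = 0.1713 + 0.2611 = 0.4324
R_eff = 1/U_eff = 2.313 m²·K/W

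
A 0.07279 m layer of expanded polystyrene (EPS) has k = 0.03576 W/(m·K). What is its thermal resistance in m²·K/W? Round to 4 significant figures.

R = L/k = 0.07279/0.03576 = 2.0355 m²·K/W

2.036 m²·K/W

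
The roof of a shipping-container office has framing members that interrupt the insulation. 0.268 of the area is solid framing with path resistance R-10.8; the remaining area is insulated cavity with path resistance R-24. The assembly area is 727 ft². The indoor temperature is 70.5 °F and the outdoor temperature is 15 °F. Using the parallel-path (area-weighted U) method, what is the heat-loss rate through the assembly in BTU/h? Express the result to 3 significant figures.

U_eff = 0.732/24 + 0.268/10.8 = 0.0305 + 0.02481 = 0.05531
R_eff = 1/U_eff = 18.08 ft²·°F·h/BTU
Q = 727 × (70.5 − 15) / 18.08 = 2232 BTU/h

2230 BTU/h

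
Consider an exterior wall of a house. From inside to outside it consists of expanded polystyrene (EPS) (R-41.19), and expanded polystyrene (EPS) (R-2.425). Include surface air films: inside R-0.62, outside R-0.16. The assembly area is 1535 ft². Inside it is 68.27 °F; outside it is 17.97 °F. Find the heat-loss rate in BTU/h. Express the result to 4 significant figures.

1739 BTU/h

R_total = 0.62 + 41.19 + 2.425 + 0.16 = 44.395 ft²·°F·h/BTU
Q = A·ΔT/R = 1535 × (68.27 − 17.97) / 44.395 = 1739.2 BTU/h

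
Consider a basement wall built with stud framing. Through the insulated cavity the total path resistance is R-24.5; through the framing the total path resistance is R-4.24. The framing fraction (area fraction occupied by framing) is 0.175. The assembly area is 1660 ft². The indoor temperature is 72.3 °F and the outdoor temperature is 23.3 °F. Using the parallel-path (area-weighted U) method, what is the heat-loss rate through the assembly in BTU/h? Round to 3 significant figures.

6100 BTU/h

U_eff = 0.825/24.5 + 0.175/4.24 = 0.03367 + 0.04127 = 0.07495
R_eff = 1/U_eff = 13.34 ft²·°F·h/BTU
Q = 1660 × (72.3 − 23.3) / 13.34 = 6096 BTU/h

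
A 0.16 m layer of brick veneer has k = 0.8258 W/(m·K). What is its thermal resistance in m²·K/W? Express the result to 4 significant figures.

R = L/k = 0.16/0.8258 = 0.19375 m²·K/W

0.1938 m²·K/W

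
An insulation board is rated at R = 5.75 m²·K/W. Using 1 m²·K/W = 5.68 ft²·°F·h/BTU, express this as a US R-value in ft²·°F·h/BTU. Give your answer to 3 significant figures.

32.7 ft²·°F·h/BTU

R_US = 5.75 × 5.68 = 32.66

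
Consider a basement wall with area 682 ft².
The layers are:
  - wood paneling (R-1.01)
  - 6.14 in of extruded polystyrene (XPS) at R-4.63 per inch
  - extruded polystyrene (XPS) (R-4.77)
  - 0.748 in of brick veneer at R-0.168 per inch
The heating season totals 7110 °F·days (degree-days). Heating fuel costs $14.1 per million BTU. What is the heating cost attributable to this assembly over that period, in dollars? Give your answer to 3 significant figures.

47.8 dollars

6.14 × 4.63 = 28.43
0.748 × 0.168 = 0.1257
R_total = 1.01 + 28.43 + 4.77 + 0.1257 = 34.33 ft²·°F·h/BTU
E = A × HDD × 24 / R = 682 × 7110 × 24 / 34.33 = 3390000 BTU
Cost = 3390000/10⁶ × 14.1 = $47.79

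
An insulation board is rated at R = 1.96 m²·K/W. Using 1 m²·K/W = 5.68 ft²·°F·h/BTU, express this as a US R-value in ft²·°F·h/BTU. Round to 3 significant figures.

R_US = 1.96 × 5.68 = 11.13

11.1 ft²·°F·h/BTU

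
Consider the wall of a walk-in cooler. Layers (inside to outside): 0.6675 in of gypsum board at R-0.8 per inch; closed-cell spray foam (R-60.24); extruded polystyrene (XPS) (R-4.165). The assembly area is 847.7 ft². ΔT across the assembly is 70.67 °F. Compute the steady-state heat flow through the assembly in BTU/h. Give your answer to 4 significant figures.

922.5 BTU/h

0.6675 × 0.8 = 0.534
R_total = 0.534 + 60.24 + 4.165 = 64.939 ft²·°F·h/BTU
Q = A·ΔT/R = 847.7 × 70.67 / 64.939 = 922.51 BTU/h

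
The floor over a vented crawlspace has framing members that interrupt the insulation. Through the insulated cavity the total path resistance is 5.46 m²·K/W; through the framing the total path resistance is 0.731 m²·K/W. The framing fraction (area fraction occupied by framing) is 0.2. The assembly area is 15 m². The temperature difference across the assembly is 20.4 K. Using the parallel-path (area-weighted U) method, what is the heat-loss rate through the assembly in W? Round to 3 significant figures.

129 W

U_eff = 0.8/5.46 + 0.2/0.731 = 0.1465 + 0.2736 = 0.4201
R_eff = 1/U_eff = 2.38 m²·K/W
Q = 15 × 20.4 / 2.38 = 128.6 W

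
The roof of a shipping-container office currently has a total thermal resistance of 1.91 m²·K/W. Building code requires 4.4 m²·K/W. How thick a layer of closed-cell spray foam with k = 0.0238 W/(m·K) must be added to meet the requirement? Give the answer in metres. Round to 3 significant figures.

0.0593 m

ΔR = 4.4 − 1.91 = 2.49 m²·K/W
L = ΔR × k = 2.49 × 0.0238 = 0.05926 m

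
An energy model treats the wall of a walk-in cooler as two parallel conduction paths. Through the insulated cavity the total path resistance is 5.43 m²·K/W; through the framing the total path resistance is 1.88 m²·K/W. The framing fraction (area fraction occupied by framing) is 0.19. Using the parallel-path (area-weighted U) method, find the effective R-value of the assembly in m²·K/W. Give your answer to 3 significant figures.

4.00 m²·K/W

U_eff = 0.81/5.43 + 0.19/1.88 = 0.1492 + 0.1011 = 0.2502
R_eff = 1/U_eff = 3.996 m²·K/W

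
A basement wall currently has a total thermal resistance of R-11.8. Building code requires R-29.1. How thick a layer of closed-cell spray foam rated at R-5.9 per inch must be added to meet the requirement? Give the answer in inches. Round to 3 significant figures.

2.93 in

ΔR = 29.1 − 11.8 = 17.3 ft²·°F·h/BTU
L = ΔR / (R/in) = 17.3/5.9 = 2.932 in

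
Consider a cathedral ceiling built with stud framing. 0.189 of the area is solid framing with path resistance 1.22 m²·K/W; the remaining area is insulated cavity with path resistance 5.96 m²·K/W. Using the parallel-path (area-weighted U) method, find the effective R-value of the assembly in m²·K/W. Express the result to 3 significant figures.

3.44 m²·K/W

U_eff = 0.811/5.96 + 0.189/1.22 = 0.1361 + 0.1549 = 0.291
R_eff = 1/U_eff = 3.437 m²·K/W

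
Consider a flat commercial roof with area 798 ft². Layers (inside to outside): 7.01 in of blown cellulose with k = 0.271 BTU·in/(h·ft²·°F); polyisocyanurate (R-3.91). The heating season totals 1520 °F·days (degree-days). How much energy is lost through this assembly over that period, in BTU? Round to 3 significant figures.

978000 BTU

7.01/0.271 = 25.87
R_total = 25.87 + 3.91 = 29.78 ft²·°F·h/BTU
E = A × HDD × 24 / R = 798 × 1520 × 24 / 29.78 = 977600 BTU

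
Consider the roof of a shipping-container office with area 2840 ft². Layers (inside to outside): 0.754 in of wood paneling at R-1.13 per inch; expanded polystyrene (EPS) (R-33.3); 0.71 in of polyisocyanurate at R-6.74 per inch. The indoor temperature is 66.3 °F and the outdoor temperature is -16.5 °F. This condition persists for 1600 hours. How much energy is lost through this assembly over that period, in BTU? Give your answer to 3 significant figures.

0.754 × 1.13 = 0.852
0.71 × 6.74 = 4.785
R_total = 0.852 + 33.3 + 4.785 = 38.94 ft²·°F·h/BTU
Q = 2840 × (66.3 − (-16.5)) / 38.94 = 6039 BTU/h
E = 6039 × 1600 = 9663000 BTU

9660000 BTU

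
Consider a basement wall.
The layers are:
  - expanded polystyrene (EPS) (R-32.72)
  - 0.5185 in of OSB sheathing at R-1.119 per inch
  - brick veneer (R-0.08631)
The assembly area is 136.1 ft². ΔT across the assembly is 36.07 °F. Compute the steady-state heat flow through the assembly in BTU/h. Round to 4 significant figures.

0.5185 × 1.119 = 0.5802
R_total = 32.72 + 0.5802 + 0.08631 = 33.387 ft²·°F·h/BTU
Q = A·ΔT/R = 136.1 × 36.07 / 33.387 = 147.04 BTU/h

147.0 BTU/h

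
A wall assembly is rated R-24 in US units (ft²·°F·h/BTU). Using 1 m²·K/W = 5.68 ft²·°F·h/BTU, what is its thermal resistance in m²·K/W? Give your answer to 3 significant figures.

4.23 m²·K/W

R_SI = 24/5.68 = 4.225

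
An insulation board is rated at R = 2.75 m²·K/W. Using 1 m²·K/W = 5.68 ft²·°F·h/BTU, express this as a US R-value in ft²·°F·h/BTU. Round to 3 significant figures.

R_US = 2.75 × 5.68 = 15.62

15.6 ft²·°F·h/BTU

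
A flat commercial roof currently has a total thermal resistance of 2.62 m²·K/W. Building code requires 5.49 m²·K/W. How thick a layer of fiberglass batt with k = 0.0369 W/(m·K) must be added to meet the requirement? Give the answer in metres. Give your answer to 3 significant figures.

0.106 m

ΔR = 5.49 − 2.62 = 2.87 m²·K/W
L = ΔR × k = 2.87 × 0.0369 = 0.1059 m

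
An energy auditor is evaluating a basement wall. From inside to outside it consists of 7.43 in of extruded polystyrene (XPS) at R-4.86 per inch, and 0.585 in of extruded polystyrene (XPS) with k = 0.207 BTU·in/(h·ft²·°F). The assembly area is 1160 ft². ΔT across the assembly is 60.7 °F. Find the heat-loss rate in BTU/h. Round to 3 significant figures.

7.43 × 4.86 = 36.11
0.585/0.207 = 2.826
R_total = 36.11 + 2.826 = 38.94 ft²·°F·h/BTU
Q = A·ΔT/R = 1160 × 60.7 / 38.94 = 1808 BTU/h

1810 BTU/h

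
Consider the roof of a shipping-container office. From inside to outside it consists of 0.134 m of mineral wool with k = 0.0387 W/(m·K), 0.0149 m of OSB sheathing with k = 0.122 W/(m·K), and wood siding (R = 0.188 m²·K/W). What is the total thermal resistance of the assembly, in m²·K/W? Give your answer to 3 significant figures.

3.77 m²·K/W

0.134/0.0387 = 3.463
0.0149/0.122 = 0.1221
R_total = 3.463 + 0.1221 + 0.188 = 3.773 m²·K/W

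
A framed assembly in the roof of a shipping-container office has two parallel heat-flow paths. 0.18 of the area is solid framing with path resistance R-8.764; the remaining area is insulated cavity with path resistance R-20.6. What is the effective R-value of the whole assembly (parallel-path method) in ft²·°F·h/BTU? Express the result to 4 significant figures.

U_eff = 0.82/20.6 + 0.18/8.764 = 0.039806 + 0.020539 = 0.060344
R_eff = 1/U_eff = 16.572 ft²·°F·h/BTU

16.57 ft²·°F·h/BTU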